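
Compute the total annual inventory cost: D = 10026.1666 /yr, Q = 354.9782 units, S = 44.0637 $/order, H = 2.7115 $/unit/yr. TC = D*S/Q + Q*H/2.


Ordering cost = D*S/Q = 1244.5553
Holding cost = Q*H/2 = 481.2617
TC = 1244.5553 + 481.2617 = 1725.8170

1725.8170 $/yr


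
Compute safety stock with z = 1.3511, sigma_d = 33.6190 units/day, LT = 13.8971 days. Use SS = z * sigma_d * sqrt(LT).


sqrt(LT) = sqrt(13.8971) = 3.7279
SS = 1.3511 * 33.6190 * 3.7279 = 169.3302

169.3302 units


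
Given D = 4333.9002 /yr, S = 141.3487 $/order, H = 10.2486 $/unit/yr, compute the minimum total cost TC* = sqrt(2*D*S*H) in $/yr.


2*D*S*H = 12556403.5083
TC* = sqrt(12556403.5083) = 3543.5016

3543.5016 $/yr


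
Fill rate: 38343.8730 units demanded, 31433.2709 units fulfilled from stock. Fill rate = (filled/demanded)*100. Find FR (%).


FR = 31433.2709 / 38343.8730 * 100 = 81.9773

81.9773%


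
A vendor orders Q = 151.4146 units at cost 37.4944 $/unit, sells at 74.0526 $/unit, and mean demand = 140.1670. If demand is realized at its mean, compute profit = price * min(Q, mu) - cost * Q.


Sales at mu = min(151.4146, 140.1670) = 140.1670
Revenue = 74.0526 * 140.1670 = 10379.7308
Total cost = 37.4944 * 151.4146 = 5677.1996
Profit = 10379.7308 - 5677.1996 = 4702.5312

4702.5312 $


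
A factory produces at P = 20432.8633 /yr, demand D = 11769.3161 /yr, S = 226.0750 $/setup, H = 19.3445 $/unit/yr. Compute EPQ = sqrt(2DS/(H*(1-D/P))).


1 - D/P = 1 - 0.5760 = 0.4240
H*(1-D/P) = 8.2021
2DS = 5321496.2746
EPQ = sqrt(648798.3507) = 805.4802

805.4802 units


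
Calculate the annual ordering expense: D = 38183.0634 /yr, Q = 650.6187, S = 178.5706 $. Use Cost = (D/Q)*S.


Number of orders = D/Q = 58.6873
Cost = 58.6873 * 178.5706 = 10479.8287

10479.8287 $/yr


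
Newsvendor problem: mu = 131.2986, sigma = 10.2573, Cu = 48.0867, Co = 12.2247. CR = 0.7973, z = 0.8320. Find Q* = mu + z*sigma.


CR = Cu/(Cu+Co) = 48.0867/(48.0867+12.2247) = 0.7973
z = 0.8320
Q* = 131.2986 + 0.8320 * 10.2573 = 139.8327

139.8327 units


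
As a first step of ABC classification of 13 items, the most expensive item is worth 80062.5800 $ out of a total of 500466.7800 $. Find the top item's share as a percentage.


Top item = 80062.5800
Total = 500466.7800
Percentage = 80062.5800 / 500466.7800 * 100 = 15.9976

15.9976%


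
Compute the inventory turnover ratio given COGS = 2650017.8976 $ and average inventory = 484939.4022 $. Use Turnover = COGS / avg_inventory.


Turnover = 2650017.8976 / 484939.4022 = 5.4646

5.4646


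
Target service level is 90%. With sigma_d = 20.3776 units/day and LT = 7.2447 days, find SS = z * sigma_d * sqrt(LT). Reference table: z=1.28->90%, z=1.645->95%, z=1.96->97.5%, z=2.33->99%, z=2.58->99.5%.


From the table, SL = 90% corresponds to z = 1.28
sqrt(LT) = sqrt(7.2447) = 2.6916
SS = 1.28 * 20.3776 * 2.6916 = 70.2058

70.2058 units


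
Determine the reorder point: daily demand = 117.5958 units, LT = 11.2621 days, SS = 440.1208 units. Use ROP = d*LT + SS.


d*LT = 117.5958 * 11.2621 = 1324.3757
ROP = 1324.3757 + 440.1208 = 1764.4965

1764.4965 units


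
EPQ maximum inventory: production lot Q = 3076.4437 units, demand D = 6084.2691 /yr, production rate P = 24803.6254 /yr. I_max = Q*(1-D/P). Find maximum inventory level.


D/P = 0.2453
1 - D/P = 0.7547
I_max = 3076.4437 * 0.7547 = 2321.7995

2321.7995 units


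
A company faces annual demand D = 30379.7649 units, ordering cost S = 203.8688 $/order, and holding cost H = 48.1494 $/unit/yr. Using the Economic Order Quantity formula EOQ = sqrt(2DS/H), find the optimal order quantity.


2*D*S = 2 * 30379.7649 * 203.8688 = 12386972.4289
2*D*S/H = 257261.2001
EOQ = sqrt(257261.2001) = 507.2092

507.2092 units


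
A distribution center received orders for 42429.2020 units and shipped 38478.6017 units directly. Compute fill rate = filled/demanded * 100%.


FR = 38478.6017 / 42429.2020 * 100 = 90.6890

90.6890%


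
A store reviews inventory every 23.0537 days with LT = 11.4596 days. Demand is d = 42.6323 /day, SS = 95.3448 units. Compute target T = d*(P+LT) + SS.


P + LT = 34.5133
d*(P+LT) = 42.6323 * 34.5133 = 1471.3814
T = 1471.3814 + 95.3448 = 1566.7262

1566.7262 units


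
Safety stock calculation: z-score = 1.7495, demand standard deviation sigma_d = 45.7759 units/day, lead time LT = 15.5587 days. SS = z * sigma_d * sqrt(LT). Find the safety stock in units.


sqrt(LT) = sqrt(15.5587) = 3.9445
SS = 1.7495 * 45.7759 * 3.9445 = 315.8912

315.8912 units


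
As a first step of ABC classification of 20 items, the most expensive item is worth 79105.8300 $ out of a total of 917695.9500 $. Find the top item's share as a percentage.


Top item = 79105.8300
Total = 917695.9500
Percentage = 79105.8300 / 917695.9500 * 100 = 8.6200

8.6200%


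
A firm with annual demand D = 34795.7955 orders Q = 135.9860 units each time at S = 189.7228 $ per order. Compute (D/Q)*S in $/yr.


Number of orders = D/Q = 255.8778
Cost = 255.8778 * 189.7228 = 48545.8485

48545.8485 $/yr


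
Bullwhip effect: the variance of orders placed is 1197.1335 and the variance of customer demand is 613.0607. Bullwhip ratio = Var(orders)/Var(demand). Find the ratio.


BW = 1197.1335 / 613.0607 = 1.9527

1.9527


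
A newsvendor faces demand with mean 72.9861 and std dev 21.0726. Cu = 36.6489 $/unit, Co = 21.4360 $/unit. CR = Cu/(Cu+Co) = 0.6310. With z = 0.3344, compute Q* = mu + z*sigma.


CR = Cu/(Cu+Co) = 36.6489/(36.6489+21.4360) = 0.6310
z = 0.3344
Q* = 72.9861 + 0.3344 * 21.0726 = 80.0328

80.0328 units


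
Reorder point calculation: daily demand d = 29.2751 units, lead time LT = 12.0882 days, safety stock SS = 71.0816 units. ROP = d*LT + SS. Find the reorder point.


d*LT = 29.2751 * 12.0882 = 353.8833
ROP = 353.8833 + 71.0816 = 424.9649

424.9649 units


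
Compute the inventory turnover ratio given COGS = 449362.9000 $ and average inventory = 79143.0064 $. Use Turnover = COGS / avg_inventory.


Turnover = 449362.9000 / 79143.0064 = 5.6779

5.6779


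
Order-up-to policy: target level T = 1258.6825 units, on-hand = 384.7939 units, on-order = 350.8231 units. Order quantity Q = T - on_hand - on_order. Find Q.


Inventory position = OH + OO = 384.7939 + 350.8231 = 735.6170
Q = 1258.6825 - 735.6170 = 523.0655

523.0655 units


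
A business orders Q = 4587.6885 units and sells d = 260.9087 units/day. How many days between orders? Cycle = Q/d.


Cycle = 4587.6885 / 260.9087 = 17.5835

17.5835 days


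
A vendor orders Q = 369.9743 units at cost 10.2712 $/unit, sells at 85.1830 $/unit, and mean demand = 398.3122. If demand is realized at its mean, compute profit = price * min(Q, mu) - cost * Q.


Sales at mu = min(369.9743, 398.3122) = 369.9743
Revenue = 85.1830 * 369.9743 = 31515.5208
Total cost = 10.2712 * 369.9743 = 3800.0800
Profit = 31515.5208 - 3800.0800 = 27715.4408

27715.4408 $


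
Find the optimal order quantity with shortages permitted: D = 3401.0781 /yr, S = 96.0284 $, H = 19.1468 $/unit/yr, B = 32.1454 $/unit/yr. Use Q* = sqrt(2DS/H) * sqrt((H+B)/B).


sqrt(2DS/H) = 184.7035
sqrt((H+B)/B) = 1.2632
Q* = 184.7035 * 1.2632 = 233.3143

233.3143 units


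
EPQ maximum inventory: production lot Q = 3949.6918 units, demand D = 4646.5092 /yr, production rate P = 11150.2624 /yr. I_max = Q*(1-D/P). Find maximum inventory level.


D/P = 0.4167
1 - D/P = 0.5833
I_max = 3949.6918 * 0.5833 = 2303.7862

2303.7862 units


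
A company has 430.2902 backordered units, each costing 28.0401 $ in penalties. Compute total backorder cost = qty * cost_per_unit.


Total = 430.2902 * 28.0401 = 12065.3802

12065.3802 $


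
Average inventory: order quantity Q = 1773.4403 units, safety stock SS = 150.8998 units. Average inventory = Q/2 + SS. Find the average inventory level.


Q/2 = 886.7201
Avg = 886.7201 + 150.8998 = 1037.6200

1037.6200 units


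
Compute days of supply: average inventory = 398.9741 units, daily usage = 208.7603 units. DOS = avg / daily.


DOS = 398.9741 / 208.7603 = 1.9112

1.9112 days


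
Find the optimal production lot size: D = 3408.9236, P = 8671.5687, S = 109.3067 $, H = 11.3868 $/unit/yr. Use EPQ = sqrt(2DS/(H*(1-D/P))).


1 - D/P = 1 - 0.3931 = 0.6069
H*(1-D/P) = 6.9105
2DS = 745236.3785
EPQ = sqrt(107841.5050) = 328.3923

328.3923 units


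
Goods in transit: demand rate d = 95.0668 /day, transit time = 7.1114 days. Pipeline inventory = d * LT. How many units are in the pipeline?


Pipeline = 95.0668 * 7.1114 = 676.0580

676.0580 units


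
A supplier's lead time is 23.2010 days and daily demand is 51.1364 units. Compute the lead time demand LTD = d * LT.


LTD = 51.1364 * 23.2010 = 1186.4156

1186.4156 units


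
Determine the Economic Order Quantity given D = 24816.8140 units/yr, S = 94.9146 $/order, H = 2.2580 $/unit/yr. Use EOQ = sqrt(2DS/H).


2*D*S = 2 * 24816.8140 * 94.9146 = 4710955.9482
2*D*S/H = 2086340.1010
EOQ = sqrt(2086340.1010) = 1444.4169

1444.4169 units


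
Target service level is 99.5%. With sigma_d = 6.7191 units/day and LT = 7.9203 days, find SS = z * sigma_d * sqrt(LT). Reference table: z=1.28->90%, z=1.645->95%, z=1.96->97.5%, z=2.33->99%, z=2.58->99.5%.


From the table, SL = 99.5% corresponds to z = 2.58
sqrt(LT) = sqrt(7.9203) = 2.8143
SS = 2.58 * 6.7191 * 2.8143 = 48.7867

48.7867 units


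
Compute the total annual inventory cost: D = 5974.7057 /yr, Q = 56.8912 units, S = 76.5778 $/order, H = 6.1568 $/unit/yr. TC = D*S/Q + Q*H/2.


Ordering cost = D*S/Q = 8042.1896
Holding cost = Q*H/2 = 175.1339
TC = 8042.1896 + 175.1339 = 8217.3235

8217.3235 $/yr


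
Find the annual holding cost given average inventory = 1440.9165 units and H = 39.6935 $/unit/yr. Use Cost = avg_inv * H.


Cost = 1440.9165 * 39.6935 = 57195.0191

57195.0191 $/yr


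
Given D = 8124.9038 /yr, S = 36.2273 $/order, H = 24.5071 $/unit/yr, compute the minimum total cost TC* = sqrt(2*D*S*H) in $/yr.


2*D*S*H = 14427002.7195
TC* = sqrt(14427002.7195) = 3798.2894

3798.2894 $/yr


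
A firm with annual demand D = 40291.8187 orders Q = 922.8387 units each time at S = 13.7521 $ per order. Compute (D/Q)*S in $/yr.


Number of orders = D/Q = 43.6607
Cost = 43.6607 * 13.7521 = 600.4268

600.4268 $/yr


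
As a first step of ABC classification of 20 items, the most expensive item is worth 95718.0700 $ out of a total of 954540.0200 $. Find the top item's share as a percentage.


Top item = 95718.0700
Total = 954540.0200
Percentage = 95718.0700 / 954540.0200 * 100 = 10.0277

10.0277%


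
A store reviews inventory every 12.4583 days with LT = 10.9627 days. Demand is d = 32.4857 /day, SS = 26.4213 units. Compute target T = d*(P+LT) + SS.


P + LT = 23.4210
d*(P+LT) = 32.4857 * 23.4210 = 760.8476
T = 760.8476 + 26.4213 = 787.2689

787.2689 units


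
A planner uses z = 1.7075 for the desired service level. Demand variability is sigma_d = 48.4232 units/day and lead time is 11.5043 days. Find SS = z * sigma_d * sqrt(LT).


sqrt(LT) = sqrt(11.5043) = 3.3918
SS = 1.7075 * 48.4232 * 3.3918 = 280.4428

280.4428 units


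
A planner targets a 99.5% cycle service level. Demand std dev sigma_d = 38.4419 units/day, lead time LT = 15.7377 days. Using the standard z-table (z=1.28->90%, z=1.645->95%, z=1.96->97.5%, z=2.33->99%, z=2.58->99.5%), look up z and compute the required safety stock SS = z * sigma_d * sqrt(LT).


From the table, SL = 99.5% corresponds to z = 2.58
sqrt(LT) = sqrt(15.7377) = 3.9671
SS = 2.58 * 38.4419 * 3.9671 = 393.4551

393.4551 units


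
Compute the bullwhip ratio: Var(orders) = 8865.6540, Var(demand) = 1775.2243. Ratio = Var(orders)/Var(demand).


BW = 8865.6540 / 1775.2243 = 4.9941

4.9941


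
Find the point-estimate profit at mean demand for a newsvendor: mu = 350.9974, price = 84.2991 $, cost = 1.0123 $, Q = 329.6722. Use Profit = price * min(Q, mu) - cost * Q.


Sales at mu = min(329.6722, 350.9974) = 329.6722
Revenue = 84.2991 * 329.6722 = 27791.0698
Total cost = 1.0123 * 329.6722 = 333.7272
Profit = 27791.0698 - 333.7272 = 27457.3426

27457.3426 $


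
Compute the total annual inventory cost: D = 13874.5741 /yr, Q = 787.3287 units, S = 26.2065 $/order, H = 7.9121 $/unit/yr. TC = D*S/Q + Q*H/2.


Ordering cost = D*S/Q = 461.8199
Holding cost = Q*H/2 = 3114.7117
TC = 461.8199 + 3114.7117 = 3576.5316

3576.5316 $/yr


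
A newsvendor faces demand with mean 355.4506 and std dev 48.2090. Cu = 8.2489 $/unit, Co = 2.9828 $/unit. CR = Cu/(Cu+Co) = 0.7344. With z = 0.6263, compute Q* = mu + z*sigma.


CR = Cu/(Cu+Co) = 8.2489/(8.2489+2.9828) = 0.7344
z = 0.6263
Q* = 355.4506 + 0.6263 * 48.2090 = 385.6439

385.6439 units


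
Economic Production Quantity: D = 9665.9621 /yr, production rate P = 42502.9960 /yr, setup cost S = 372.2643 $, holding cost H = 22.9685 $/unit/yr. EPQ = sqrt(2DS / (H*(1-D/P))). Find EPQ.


1 - D/P = 1 - 0.2274 = 0.7726
H*(1-D/P) = 17.7450
2DS = 7196585.2300
EPQ = sqrt(405554.7219) = 636.8318

636.8318 units


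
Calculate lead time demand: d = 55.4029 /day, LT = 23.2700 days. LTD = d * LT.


LTD = 55.4029 * 23.2700 = 1289.2255

1289.2255 units


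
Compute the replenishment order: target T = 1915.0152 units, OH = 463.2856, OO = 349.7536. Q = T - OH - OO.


Inventory position = OH + OO = 463.2856 + 349.7536 = 813.0392
Q = 1915.0152 - 813.0392 = 1101.9760

1101.9760 units


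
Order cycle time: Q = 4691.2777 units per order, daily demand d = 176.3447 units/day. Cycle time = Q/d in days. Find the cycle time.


Cycle = 4691.2777 / 176.3447 = 26.6029

26.6029 days


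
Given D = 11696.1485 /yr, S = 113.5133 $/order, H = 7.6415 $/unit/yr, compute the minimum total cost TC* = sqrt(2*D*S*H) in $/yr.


2*D*S*H = 20290756.3639
TC* = sqrt(20290756.3639) = 4504.5262

4504.5262 $/yr


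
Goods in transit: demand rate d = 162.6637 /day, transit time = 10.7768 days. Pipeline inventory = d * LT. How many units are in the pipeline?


Pipeline = 162.6637 * 10.7768 = 1752.9942

1752.9942 units


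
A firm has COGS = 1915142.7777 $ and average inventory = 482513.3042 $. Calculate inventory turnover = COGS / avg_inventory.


Turnover = 1915142.7777 / 482513.3042 = 3.9691

3.9691


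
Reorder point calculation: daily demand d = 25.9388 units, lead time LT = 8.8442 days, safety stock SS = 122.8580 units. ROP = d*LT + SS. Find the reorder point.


d*LT = 25.9388 * 8.8442 = 229.4079
ROP = 229.4079 + 122.8580 = 352.2659

352.2659 units


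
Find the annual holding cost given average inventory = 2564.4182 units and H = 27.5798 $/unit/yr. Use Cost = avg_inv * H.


Cost = 2564.4182 * 27.5798 = 70726.1411

70726.1411 $/yr


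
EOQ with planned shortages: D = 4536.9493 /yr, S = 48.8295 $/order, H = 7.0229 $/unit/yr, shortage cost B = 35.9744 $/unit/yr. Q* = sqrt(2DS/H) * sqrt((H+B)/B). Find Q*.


sqrt(2DS/H) = 251.1770
sqrt((H+B)/B) = 1.0933
Q* = 251.1770 * 1.0933 = 274.6020

274.6020 units


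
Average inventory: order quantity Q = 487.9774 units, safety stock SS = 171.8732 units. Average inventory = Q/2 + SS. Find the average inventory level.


Q/2 = 243.9887
Avg = 243.9887 + 171.8732 = 415.8619

415.8619 units


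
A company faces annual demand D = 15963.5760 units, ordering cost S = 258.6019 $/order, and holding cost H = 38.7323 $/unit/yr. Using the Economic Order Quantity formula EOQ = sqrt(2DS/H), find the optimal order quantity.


2*D*S = 2 * 15963.5760 * 258.6019 = 8256422.1688
2*D*S/H = 213166.3281
EOQ = sqrt(213166.3281) = 461.6994

461.6994 units


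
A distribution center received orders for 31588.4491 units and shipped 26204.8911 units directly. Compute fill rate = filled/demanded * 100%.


FR = 26204.8911 / 31588.4491 * 100 = 82.9572

82.9572%


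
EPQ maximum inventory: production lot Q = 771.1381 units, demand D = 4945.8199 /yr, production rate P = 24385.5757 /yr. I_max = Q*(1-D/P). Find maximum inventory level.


D/P = 0.2028
1 - D/P = 0.7972
I_max = 771.1381 * 0.7972 = 614.7378

614.7378 units


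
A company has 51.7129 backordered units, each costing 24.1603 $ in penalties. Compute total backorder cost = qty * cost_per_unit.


Total = 51.7129 * 24.1603 = 1249.3992

1249.3992 $


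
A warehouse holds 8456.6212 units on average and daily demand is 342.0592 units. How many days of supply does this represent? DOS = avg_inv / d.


DOS = 8456.6212 / 342.0592 = 24.7227

24.7227 days


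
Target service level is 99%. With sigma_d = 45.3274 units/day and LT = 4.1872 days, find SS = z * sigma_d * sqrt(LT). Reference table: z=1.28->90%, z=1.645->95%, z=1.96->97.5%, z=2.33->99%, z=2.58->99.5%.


From the table, SL = 99% corresponds to z = 2.33
sqrt(LT) = sqrt(4.1872) = 2.0463
SS = 2.33 * 45.3274 * 2.0463 = 216.1119

216.1119 units


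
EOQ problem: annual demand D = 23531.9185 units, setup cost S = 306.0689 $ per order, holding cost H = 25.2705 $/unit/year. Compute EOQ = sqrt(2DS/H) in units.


2*D*S = 2 * 23531.9185 * 306.0689 = 14404776.8204
2*D*S/H = 570023.4194
EOQ = sqrt(570023.4194) = 754.9990

754.9990 units


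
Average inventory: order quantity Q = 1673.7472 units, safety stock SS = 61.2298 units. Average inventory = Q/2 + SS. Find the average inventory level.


Q/2 = 836.8736
Avg = 836.8736 + 61.2298 = 898.1034

898.1034 units


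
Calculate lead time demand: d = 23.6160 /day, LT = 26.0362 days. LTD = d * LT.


LTD = 23.6160 * 26.0362 = 614.8709

614.8709 units


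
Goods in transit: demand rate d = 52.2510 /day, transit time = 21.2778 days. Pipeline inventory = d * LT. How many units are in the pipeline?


Pipeline = 52.2510 * 21.2778 = 1111.7863

1111.7863 units


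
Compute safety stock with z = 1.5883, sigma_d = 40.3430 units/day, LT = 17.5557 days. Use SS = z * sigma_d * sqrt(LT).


sqrt(LT) = sqrt(17.5557) = 4.1900
SS = 1.5883 * 40.3430 * 4.1900 = 268.4787

268.4787 units


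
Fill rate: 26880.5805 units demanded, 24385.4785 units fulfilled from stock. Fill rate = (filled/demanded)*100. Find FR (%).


FR = 24385.4785 / 26880.5805 * 100 = 90.7178

90.7178%


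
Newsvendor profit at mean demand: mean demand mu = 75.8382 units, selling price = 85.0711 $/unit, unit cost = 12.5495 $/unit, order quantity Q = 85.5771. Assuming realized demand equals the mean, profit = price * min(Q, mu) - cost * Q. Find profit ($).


Sales at mu = min(85.5771, 75.8382) = 75.8382
Revenue = 85.0711 * 75.8382 = 6451.6391
Total cost = 12.5495 * 85.5771 = 1073.9498
Profit = 6451.6391 - 1073.9498 = 5377.6893

5377.6893 $


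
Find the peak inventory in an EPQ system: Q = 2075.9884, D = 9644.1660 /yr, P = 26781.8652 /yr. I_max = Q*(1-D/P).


D/P = 0.3601
1 - D/P = 0.6399
I_max = 2075.9884 * 0.6399 = 1328.4237

1328.4237 units


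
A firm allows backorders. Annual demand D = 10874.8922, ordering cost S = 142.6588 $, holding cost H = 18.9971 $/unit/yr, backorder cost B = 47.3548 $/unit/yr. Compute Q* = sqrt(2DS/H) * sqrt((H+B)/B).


sqrt(2DS/H) = 404.1412
sqrt((H+B)/B) = 1.1837
Q* = 404.1412 * 1.1837 = 478.3853

478.3853 units


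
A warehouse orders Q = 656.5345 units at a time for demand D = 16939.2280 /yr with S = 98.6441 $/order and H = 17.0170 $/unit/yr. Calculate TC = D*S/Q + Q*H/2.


Ordering cost = D*S/Q = 2545.1136
Holding cost = Q*H/2 = 5586.1238
TC = 2545.1136 + 5586.1238 = 8131.2374

8131.2374 $/yr


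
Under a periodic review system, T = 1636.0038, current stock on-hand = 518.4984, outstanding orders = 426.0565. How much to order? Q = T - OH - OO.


Inventory position = OH + OO = 518.4984 + 426.0565 = 944.5549
Q = 1636.0038 - 944.5549 = 691.4489

691.4489 units


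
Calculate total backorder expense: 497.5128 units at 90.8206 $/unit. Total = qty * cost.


Total = 497.5128 * 90.8206 = 45184.4110

45184.4110 $


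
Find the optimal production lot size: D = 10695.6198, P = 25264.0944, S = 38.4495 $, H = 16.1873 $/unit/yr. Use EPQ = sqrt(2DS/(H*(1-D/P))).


1 - D/P = 1 - 0.4234 = 0.5766
H*(1-D/P) = 9.3344
2DS = 822482.4670
EPQ = sqrt(88113.3854) = 296.8390

296.8390 units


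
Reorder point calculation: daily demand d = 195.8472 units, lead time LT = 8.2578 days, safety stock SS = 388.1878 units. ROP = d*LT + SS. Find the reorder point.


d*LT = 195.8472 * 8.2578 = 1617.2670
ROP = 1617.2670 + 388.1878 = 2005.4548

2005.4548 units


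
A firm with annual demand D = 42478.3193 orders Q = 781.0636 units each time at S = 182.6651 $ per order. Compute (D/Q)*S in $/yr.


Number of orders = D/Q = 54.3852
Cost = 54.3852 * 182.6651 = 9934.2825

9934.2825 $/yr


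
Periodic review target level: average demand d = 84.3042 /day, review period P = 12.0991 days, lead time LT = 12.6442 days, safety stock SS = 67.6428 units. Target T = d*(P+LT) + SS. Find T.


P + LT = 24.7433
d*(P+LT) = 84.3042 * 24.7433 = 2085.9641
T = 2085.9641 + 67.6428 = 2153.6069

2153.6069 units


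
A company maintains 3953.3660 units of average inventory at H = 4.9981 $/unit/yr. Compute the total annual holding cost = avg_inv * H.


Cost = 3953.3660 * 4.9981 = 19759.3186

19759.3186 $/yr


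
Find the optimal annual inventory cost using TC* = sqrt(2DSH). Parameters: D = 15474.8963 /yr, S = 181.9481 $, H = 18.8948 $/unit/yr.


2*D*S*H = 106401455.0934
TC* = sqrt(106401455.0934) = 10315.1081

10315.1081 $/yr


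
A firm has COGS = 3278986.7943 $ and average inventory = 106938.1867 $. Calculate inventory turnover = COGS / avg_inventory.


Turnover = 3278986.7943 / 106938.1867 = 30.6624

30.6624


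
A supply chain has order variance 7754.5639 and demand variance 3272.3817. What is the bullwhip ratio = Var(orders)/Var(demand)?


BW = 7754.5639 / 3272.3817 = 2.3697

2.3697


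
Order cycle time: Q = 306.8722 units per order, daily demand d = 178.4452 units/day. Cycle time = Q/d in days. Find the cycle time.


Cycle = 306.8722 / 178.4452 = 1.7197

1.7197 days


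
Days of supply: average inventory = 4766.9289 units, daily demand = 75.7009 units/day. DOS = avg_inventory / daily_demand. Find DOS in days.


DOS = 4766.9289 / 75.7009 = 62.9706

62.9706 days


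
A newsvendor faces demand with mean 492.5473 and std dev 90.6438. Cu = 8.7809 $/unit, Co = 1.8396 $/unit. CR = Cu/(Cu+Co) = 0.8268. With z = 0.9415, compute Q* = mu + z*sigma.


CR = Cu/(Cu+Co) = 8.7809/(8.7809+1.8396) = 0.8268
z = 0.9415
Q* = 492.5473 + 0.9415 * 90.6438 = 577.8884

577.8884 units


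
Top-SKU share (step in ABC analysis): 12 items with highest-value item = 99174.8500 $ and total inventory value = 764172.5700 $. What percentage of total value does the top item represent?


Top item = 99174.8500
Total = 764172.5700
Percentage = 99174.8500 / 764172.5700 * 100 = 12.9781

12.9781%


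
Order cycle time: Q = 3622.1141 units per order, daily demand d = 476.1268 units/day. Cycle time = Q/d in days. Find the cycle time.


Cycle = 3622.1141 / 476.1268 = 7.6075

7.6075 days


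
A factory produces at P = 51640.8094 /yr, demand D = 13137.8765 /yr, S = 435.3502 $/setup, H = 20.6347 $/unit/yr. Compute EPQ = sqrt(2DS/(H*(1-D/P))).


1 - D/P = 1 - 0.2544 = 0.7456
H*(1-D/P) = 15.3851
2DS = 11439154.3237
EPQ = sqrt(743523.9939) = 862.2784

862.2784 units


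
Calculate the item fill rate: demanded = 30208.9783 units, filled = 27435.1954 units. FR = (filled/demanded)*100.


FR = 27435.1954 / 30208.9783 * 100 = 90.8180

90.8180%


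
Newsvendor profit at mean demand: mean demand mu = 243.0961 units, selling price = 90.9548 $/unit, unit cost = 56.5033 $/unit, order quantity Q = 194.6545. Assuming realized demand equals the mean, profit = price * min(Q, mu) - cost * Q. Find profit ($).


Sales at mu = min(194.6545, 243.0961) = 194.6545
Revenue = 90.9548 * 194.6545 = 17704.7611
Total cost = 56.5033 * 194.6545 = 10998.6216
Profit = 17704.7611 - 10998.6216 = 6706.1395

6706.1395 $


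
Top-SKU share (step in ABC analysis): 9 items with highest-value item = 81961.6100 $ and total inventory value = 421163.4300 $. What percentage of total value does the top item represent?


Top item = 81961.6100
Total = 421163.4300
Percentage = 81961.6100 / 421163.4300 * 100 = 19.4608

19.4608%


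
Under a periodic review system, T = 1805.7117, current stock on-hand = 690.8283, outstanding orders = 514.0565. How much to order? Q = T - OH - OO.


Inventory position = OH + OO = 690.8283 + 514.0565 = 1204.8848
Q = 1805.7117 - 1204.8848 = 600.8269

600.8269 units


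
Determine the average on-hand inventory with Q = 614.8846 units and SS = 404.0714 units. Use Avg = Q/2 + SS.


Q/2 = 307.4423
Avg = 307.4423 + 404.0714 = 711.5137

711.5137 units


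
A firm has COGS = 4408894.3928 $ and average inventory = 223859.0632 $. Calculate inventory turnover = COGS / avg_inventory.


Turnover = 4408894.3928 / 223859.0632 = 19.6950

19.6950


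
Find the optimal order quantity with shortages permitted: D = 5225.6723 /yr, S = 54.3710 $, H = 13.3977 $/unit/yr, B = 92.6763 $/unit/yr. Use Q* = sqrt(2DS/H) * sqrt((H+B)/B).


sqrt(2DS/H) = 205.9466
sqrt((H+B)/B) = 1.0698
Q* = 205.9466 * 1.0698 = 220.3306

220.3306 units


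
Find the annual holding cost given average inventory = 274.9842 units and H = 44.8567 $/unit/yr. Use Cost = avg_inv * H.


Cost = 274.9842 * 44.8567 = 12334.8838

12334.8838 $/yr


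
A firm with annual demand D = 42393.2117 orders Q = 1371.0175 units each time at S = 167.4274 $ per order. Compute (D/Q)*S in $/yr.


Number of orders = D/Q = 30.9210
Cost = 30.9210 * 167.4274 = 5177.0201

5177.0201 $/yr


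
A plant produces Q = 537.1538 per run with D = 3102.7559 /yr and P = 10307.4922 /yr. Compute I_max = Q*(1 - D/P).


D/P = 0.3010
1 - D/P = 0.6990
I_max = 537.1538 * 0.6990 = 375.4600

375.4600 units


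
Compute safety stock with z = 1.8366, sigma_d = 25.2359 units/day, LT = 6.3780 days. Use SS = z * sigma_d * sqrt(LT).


sqrt(LT) = sqrt(6.3780) = 2.5255
SS = 1.8366 * 25.2359 * 2.5255 = 117.0511

117.0511 units


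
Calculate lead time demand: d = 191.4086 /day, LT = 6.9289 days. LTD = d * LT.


LTD = 191.4086 * 6.9289 = 1326.2510

1326.2510 units


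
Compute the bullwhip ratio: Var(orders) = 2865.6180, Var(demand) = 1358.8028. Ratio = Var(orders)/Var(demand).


BW = 2865.6180 / 1358.8028 = 2.1089

2.1089


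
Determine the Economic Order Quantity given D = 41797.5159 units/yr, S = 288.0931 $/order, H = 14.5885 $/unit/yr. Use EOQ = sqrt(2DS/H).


2*D*S = 2 * 41797.5159 * 288.0931 = 24083151.8559
2*D*S/H = 1650831.2613
EOQ = sqrt(1650831.2613) = 1284.8468

1284.8468 units


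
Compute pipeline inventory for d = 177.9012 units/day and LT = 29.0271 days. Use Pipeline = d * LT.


Pipeline = 177.9012 * 29.0271 = 5163.9559

5163.9559 units


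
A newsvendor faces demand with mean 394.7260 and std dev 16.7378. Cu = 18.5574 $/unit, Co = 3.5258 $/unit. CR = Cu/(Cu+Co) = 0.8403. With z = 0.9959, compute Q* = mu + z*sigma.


CR = Cu/(Cu+Co) = 18.5574/(18.5574+3.5258) = 0.8403
z = 0.9959
Q* = 394.7260 + 0.9959 * 16.7378 = 411.3952

411.3952 units


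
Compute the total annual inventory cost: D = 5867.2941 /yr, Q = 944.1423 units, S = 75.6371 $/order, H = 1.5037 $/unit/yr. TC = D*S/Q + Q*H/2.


Ordering cost = D*S/Q = 470.0405
Holding cost = Q*H/2 = 709.8534
TC = 470.0405 + 709.8534 = 1179.8939

1179.8939 $/yr


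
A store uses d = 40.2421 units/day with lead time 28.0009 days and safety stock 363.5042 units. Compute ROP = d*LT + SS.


d*LT = 40.2421 * 28.0009 = 1126.8150
ROP = 1126.8150 + 363.5042 = 1490.3192

1490.3192 units


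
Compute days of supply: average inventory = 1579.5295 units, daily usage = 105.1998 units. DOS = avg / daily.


DOS = 1579.5295 / 105.1998 = 15.0146

15.0146 days


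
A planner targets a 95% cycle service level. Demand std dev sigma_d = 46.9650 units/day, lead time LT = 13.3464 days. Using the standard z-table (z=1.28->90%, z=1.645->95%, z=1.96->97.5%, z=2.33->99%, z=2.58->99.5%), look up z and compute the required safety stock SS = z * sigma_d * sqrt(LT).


From the table, SL = 95% corresponds to z = 1.645
sqrt(LT) = sqrt(13.3464) = 3.6533
SS = 1.645 * 46.9650 * 3.6533 = 282.2424

282.2424 units


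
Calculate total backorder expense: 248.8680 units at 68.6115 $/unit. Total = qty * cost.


Total = 248.8680 * 68.6115 = 17075.2068

17075.2068 $


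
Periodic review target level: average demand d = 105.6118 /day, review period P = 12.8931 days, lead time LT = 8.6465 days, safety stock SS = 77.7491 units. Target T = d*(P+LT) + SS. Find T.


P + LT = 21.5396
d*(P+LT) = 105.6118 * 21.5396 = 2274.8359
T = 2274.8359 + 77.7491 = 2352.5850

2352.5850 units


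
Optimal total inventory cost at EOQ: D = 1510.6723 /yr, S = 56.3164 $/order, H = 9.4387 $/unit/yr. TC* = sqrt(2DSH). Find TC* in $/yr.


2*D*S*H = 1606006.6131
TC* = sqrt(1606006.6131) = 1267.2832

1267.2832 $/yr


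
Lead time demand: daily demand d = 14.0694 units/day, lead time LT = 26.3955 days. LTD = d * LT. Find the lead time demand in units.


LTD = 14.0694 * 26.3955 = 371.3688

371.3688 units


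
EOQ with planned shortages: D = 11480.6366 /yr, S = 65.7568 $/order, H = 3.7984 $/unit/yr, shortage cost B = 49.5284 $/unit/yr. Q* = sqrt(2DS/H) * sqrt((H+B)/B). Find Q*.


sqrt(2DS/H) = 630.4751
sqrt((H+B)/B) = 1.0376
Q* = 630.4751 * 1.0376 = 654.2046

654.2046 units


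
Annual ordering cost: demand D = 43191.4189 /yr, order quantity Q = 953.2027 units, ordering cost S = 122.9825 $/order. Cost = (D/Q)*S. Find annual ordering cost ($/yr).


Number of orders = D/Q = 45.3119
Cost = 45.3119 * 122.9825 = 5572.5699

5572.5699 $/yr


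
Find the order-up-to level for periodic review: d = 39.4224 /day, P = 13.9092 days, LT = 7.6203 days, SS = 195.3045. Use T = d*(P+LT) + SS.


P + LT = 21.5295
d*(P+LT) = 39.4224 * 21.5295 = 848.7446
T = 848.7446 + 195.3045 = 1044.0491

1044.0491 units


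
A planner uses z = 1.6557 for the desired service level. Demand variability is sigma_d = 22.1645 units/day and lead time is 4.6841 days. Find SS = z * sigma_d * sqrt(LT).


sqrt(LT) = sqrt(4.6841) = 2.1643
SS = 1.6557 * 22.1645 * 2.1643 = 79.4242

79.4242 units


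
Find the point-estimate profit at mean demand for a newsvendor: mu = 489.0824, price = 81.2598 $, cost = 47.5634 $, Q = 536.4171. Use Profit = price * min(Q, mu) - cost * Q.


Sales at mu = min(536.4171, 489.0824) = 489.0824
Revenue = 81.2598 * 489.0824 = 39742.7380
Total cost = 47.5634 * 536.4171 = 25513.8211
Profit = 39742.7380 - 25513.8211 = 14228.9169

14228.9169 $


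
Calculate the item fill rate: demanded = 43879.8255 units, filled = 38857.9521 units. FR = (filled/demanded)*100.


FR = 38857.9521 / 43879.8255 * 100 = 88.5554

88.5554%


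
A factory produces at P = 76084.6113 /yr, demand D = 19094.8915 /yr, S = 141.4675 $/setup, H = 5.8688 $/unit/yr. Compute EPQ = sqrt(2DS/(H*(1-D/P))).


1 - D/P = 1 - 0.2510 = 0.7490
H*(1-D/P) = 4.3959
2DS = 5402613.1266
EPQ = sqrt(1229008.4372) = 1108.6065

1108.6065 units


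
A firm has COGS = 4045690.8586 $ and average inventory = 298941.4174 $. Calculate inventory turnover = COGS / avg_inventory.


Turnover = 4045690.8586 / 298941.4174 = 13.5334

13.5334


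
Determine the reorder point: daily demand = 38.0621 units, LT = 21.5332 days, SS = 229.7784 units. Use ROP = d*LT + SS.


d*LT = 38.0621 * 21.5332 = 819.5988
ROP = 819.5988 + 229.7784 = 1049.3772

1049.3772 units


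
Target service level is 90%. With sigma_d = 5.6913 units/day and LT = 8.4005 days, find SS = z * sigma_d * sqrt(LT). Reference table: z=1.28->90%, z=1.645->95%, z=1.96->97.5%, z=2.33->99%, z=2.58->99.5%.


From the table, SL = 90% corresponds to z = 1.28
sqrt(LT) = sqrt(8.4005) = 2.8984
SS = 1.28 * 5.6913 * 2.8984 = 21.1142

21.1142 units


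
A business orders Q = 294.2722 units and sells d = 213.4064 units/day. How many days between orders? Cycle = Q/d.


Cycle = 294.2722 / 213.4064 = 1.3789

1.3789 days


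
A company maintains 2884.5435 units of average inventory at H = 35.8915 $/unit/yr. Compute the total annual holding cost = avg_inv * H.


Cost = 2884.5435 * 35.8915 = 103530.5930

103530.5930 $/yr


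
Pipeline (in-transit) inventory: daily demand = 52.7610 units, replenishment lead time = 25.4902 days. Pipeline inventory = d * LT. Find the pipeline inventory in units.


Pipeline = 52.7610 * 25.4902 = 1344.8884

1344.8884 units


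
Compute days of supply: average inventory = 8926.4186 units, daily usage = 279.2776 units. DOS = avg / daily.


DOS = 8926.4186 / 279.2776 = 31.9625

31.9625 days


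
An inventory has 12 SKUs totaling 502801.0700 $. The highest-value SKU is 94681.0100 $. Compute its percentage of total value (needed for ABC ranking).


Top item = 94681.0100
Total = 502801.0700
Percentage = 94681.0100 / 502801.0700 * 100 = 18.8307

18.8307%


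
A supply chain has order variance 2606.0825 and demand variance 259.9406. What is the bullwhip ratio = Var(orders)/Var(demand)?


BW = 2606.0825 / 259.9406 = 10.0257

10.0257


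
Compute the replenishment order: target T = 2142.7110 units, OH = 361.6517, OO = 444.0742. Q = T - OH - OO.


Inventory position = OH + OO = 361.6517 + 444.0742 = 805.7259
Q = 2142.7110 - 805.7259 = 1336.9851

1336.9851 units


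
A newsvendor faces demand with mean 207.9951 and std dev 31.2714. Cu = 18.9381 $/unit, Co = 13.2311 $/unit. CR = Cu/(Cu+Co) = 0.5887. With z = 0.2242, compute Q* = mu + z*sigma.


CR = Cu/(Cu+Co) = 18.9381/(18.9381+13.2311) = 0.5887
z = 0.2242
Q* = 207.9951 + 0.2242 * 31.2714 = 215.0061

215.0061 units


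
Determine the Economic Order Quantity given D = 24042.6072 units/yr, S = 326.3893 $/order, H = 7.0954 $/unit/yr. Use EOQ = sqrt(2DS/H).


2*D*S = 2 * 24042.6072 * 326.3893 = 15694499.4684
2*D*S/H = 2211925.9617
EOQ = sqrt(2211925.9617) = 1487.2545

1487.2545 units


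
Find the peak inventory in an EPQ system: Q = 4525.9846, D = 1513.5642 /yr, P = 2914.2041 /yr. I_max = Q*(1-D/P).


D/P = 0.5194
1 - D/P = 0.4806
I_max = 4525.9846 * 0.4806 = 2175.3022

2175.3022 units


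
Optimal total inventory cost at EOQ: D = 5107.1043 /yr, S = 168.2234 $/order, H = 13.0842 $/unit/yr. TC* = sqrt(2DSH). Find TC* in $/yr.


2*D*S*H = 22482173.9283
TC* = sqrt(22482173.9283) = 4741.5371

4741.5371 $/yr


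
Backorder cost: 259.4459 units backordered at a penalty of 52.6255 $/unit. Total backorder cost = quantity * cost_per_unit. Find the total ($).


Total = 259.4459 * 52.6255 = 13653.4702

13653.4702 $


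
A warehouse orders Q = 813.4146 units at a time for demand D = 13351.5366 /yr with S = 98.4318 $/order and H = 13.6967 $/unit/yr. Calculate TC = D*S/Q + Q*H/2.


Ordering cost = D*S/Q = 1615.6776
Holding cost = Q*H/2 = 5570.5479
TC = 1615.6776 + 5570.5479 = 7186.2255

7186.2255 $/yr


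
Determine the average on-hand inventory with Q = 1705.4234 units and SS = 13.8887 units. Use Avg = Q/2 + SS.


Q/2 = 852.7117
Avg = 852.7117 + 13.8887 = 866.6004

866.6004 units


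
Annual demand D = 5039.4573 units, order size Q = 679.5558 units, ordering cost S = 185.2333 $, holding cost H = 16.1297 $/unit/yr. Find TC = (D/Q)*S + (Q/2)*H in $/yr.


Ordering cost = D*S/Q = 1373.6551
Holding cost = Q*H/2 = 5480.5156
TC = 1373.6551 + 5480.5156 = 6854.1707

6854.1707 $/yr


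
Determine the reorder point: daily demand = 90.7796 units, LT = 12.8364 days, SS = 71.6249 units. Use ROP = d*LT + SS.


d*LT = 90.7796 * 12.8364 = 1165.2833
ROP = 1165.2833 + 71.6249 = 1236.9082

1236.9082 units


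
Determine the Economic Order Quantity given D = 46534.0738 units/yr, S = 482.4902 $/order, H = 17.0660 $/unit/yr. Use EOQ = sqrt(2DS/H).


2*D*S = 2 * 46534.0738 * 482.4902 = 44904469.1492
2*D*S/H = 2631224.0214
EOQ = sqrt(2631224.0214) = 1622.1048

1622.1048 units


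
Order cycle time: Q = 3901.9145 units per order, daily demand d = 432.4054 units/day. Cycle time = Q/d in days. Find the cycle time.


Cycle = 3901.9145 / 432.4054 = 9.0237

9.0237 days


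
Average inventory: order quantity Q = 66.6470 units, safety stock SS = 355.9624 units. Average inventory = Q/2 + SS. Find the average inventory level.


Q/2 = 33.3235
Avg = 33.3235 + 355.9624 = 389.2859

389.2859 units


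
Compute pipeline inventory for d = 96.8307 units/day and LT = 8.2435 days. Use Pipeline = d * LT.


Pipeline = 96.8307 * 8.2435 = 798.2239

798.2239 units


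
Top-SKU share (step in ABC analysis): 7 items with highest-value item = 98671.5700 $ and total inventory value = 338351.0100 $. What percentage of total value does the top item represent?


Top item = 98671.5700
Total = 338351.0100
Percentage = 98671.5700 / 338351.0100 * 100 = 29.1625

29.1625%


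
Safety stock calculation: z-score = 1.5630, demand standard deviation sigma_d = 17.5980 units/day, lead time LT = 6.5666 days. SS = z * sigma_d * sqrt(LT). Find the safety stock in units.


sqrt(LT) = sqrt(6.5666) = 2.5625
SS = 1.5630 * 17.5980 * 2.5625 = 70.4843

70.4843 units


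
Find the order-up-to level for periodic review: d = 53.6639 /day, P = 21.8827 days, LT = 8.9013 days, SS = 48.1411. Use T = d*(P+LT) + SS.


P + LT = 30.7840
d*(P+LT) = 53.6639 * 30.7840 = 1651.9895
T = 1651.9895 + 48.1411 = 1700.1306

1700.1306 units


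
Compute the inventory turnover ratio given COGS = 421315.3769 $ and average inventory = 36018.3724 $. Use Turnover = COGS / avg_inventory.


Turnover = 421315.3769 / 36018.3724 = 11.6972

11.6972


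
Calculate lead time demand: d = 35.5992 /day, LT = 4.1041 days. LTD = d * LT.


LTD = 35.5992 * 4.1041 = 146.1027

146.1027 units


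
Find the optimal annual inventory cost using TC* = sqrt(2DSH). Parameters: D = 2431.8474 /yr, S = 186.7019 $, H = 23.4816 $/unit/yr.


2*D*S*H = 21322726.5907
TC* = sqrt(21322726.5907) = 4617.6538

4617.6538 $/yr


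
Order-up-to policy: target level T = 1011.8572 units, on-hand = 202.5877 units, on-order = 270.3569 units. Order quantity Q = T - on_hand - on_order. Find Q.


Inventory position = OH + OO = 202.5877 + 270.3569 = 472.9446
Q = 1011.8572 - 472.9446 = 538.9126

538.9126 units


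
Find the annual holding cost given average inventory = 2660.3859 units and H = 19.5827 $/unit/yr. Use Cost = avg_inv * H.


Cost = 2660.3859 * 19.5827 = 52097.5390

52097.5390 $/yr


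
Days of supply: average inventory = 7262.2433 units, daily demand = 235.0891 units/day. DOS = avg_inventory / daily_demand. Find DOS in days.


DOS = 7262.2433 / 235.0891 = 30.8915

30.8915 days


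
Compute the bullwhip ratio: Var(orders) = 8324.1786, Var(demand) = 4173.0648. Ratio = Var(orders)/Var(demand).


BW = 8324.1786 / 4173.0648 = 1.9947

1.9947


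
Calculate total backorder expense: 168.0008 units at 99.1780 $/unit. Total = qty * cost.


Total = 168.0008 * 99.1780 = 16661.9833

16661.9833 $


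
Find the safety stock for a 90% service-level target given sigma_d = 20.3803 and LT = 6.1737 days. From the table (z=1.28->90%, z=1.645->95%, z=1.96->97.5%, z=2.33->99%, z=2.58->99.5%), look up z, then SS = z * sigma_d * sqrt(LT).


From the table, SL = 90% corresponds to z = 1.28
sqrt(LT) = sqrt(6.1737) = 2.4847
SS = 1.28 * 20.3803 * 2.4847 = 64.8177

64.8177 units


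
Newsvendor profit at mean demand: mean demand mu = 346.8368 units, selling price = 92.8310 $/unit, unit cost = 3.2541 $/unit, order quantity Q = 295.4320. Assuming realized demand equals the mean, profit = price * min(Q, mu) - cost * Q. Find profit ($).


Sales at mu = min(295.4320, 346.8368) = 295.4320
Revenue = 92.8310 * 295.4320 = 27425.2480
Total cost = 3.2541 * 295.4320 = 961.3653
Profit = 27425.2480 - 961.3653 = 26463.8827

26463.8827 $


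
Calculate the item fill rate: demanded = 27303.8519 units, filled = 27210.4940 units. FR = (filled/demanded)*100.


FR = 27210.4940 / 27303.8519 * 100 = 99.6581

99.6581%
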